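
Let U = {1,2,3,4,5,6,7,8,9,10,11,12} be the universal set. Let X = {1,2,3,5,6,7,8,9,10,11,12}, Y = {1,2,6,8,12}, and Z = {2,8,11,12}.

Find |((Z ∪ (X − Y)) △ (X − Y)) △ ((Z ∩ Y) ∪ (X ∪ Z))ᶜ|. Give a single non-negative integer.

4

X − Y = {3,5,7,9,10,11}
Z ∪ (X − Y) = {2,3,5,7,8,9,10,11,12}
(Z ∪ (X − Y)) △ (X − Y) = {2,8,12}
Z ∩ Y = {2,8,12}
X ∪ Z = {1,2,3,5,6,7,8,9,10,11,12}
(Z ∩ Y) ∪ (X ∪ Z) = {1,2,3,5,6,7,8,9,10,11,12}
((Z ∩ Y) ∪ (X ∪ Z))ᶜ = {4}
((Z ∪ (X − Y)) △ (X − Y)) △ ((Z ∩ Y) ∪ (X ∪ Z))ᶜ = {2,4,8,12}
|((Z ∪ (X − Y)) △ (X − Y)) △ ((Z ∩ Y) ∪ (X ∪ Z))ᶜ| = 4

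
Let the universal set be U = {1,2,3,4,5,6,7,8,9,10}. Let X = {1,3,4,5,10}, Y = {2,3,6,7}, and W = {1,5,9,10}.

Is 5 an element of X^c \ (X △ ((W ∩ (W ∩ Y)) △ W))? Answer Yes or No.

5 ∈ X, so 5 ∉ X^c
5 ∈ W and 5 ∉ Y, so 5 ∉ W ∩ Y
5 ∈ W and 5 ∉ (W ∩ Y), so 5 ∉ W ∩ (W ∩ Y)
5 ∉ (W ∩ (W ∩ Y)) and 5 ∈ W, so 5 ∈ (W ∩ (W ∩ Y)) △ W
5 ∈ X and 5 ∈ ((W ∩ (W ∩ Y)) △ W), so 5 ∉ X △ ((W ∩ (W ∩ Y)) △ W)
5 ∉ X^c and 5 ∉ (X △ ((W ∩ (W ∩ Y)) △ W)), so 5 ∉ X^c \ (X △ ((W ∩ (W ∩ Y)) △ W))

No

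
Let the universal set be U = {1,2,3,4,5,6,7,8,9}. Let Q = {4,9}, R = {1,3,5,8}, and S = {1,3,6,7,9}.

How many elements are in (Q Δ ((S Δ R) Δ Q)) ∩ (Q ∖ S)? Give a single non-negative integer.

0

S Δ R = {5,6,7,8,9}
(S Δ R) Δ Q = {4,5,6,7,8}
Q Δ ((S Δ R) Δ Q) = {5,6,7,8,9}
Q ∖ S = {4}
(Q Δ ((S Δ R) Δ Q)) ∩ (Q ∖ S) = {}
|(Q Δ ((S Δ R) Δ Q)) ∩ (Q ∖ S)| = 0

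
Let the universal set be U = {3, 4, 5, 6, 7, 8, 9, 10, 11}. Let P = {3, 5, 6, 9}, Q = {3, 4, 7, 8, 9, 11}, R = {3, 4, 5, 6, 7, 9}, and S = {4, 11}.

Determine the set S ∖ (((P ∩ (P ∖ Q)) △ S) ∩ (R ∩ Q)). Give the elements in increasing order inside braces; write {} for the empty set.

P ∖ Q = {5, 6}
P ∩ (P ∖ Q) = {5, 6}
(P ∩ (P ∖ Q)) △ S = {4, 5, 6, 11}
R ∩ Q = {3, 4, 7, 9}
((P ∩ (P ∖ Q)) △ S) ∩ (R ∩ Q) = {4}
S ∖ (((P ∩ (P ∖ Q)) △ S) ∩ (R ∩ Q)) = {11}

{11}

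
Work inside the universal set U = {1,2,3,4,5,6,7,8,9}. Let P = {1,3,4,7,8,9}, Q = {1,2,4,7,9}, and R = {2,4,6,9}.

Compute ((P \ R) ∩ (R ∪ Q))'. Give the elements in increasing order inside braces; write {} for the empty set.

{2,3,4,5,6,8,9}

P \ R = {1,3,7,8}
R ∪ Q = {1,2,4,6,7,9}
(P \ R) ∩ (R ∪ Q) = {1,7}
((P \ R) ∩ (R ∪ Q))' = {2,3,4,5,6,8,9}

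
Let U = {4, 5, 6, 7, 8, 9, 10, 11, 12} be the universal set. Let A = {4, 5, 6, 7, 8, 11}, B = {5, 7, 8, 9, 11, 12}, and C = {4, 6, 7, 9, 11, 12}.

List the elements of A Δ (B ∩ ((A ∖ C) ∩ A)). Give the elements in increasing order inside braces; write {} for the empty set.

A ∖ C = {5, 8}
(A ∖ C) ∩ A = {5, 8}
B ∩ ((A ∖ C) ∩ A) = {5, 8}
A Δ (B ∩ ((A ∖ C) ∩ A)) = {4, 6, 7, 11}

{4, 6, 7, 11}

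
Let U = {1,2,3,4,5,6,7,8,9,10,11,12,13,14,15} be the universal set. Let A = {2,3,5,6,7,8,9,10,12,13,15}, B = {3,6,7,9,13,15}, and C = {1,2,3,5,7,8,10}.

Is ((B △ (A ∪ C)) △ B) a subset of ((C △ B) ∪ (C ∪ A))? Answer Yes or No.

Yes

A ∪ C = {1,2,3,5,6,7,8,9,10,12,13,15}
B △ (A ∪ C) = {1,2,5,8,10,12}
(B △ (A ∪ C)) △ B = {1,2,3,5,6,7,8,9,10,12,13,15}
C △ B = {1,2,5,6,8,9,10,13,15}
C ∪ A = {1,2,3,5,6,7,8,9,10,12,13,15}
(C △ B) ∪ (C ∪ A) = {1,2,3,5,6,7,8,9,10,12,13,15}
Every element of {1,2,3,5,6,7,8,9,10,12,13,15} is in {1,2,3,5,6,7,8,9,10,12,13,15}, so (B △ (A ∪ C)) △ B ⊆ (C △ B) ∪ (C ∪ A).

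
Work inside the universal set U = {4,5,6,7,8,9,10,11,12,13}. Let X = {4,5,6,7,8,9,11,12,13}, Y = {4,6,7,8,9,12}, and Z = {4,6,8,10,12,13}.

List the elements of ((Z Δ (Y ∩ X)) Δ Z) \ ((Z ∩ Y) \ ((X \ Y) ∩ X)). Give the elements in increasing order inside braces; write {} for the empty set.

Y ∩ X = {4,6,7,8,9,12}
Z Δ (Y ∩ X) = {7,9,10,13}
(Z Δ (Y ∩ X)) Δ Z = {4,6,7,8,9,12}
Z ∩ Y = {4,6,8,12}
X \ Y = {5,11,13}
(X \ Y) ∩ X = {5,11,13}
(Z ∩ Y) \ ((X \ Y) ∩ X) = {4,6,8,12}
((Z Δ (Y ∩ X)) Δ Z) \ ((Z ∩ Y) \ ((X \ Y) ∩ X)) = {7,9}

{7,9}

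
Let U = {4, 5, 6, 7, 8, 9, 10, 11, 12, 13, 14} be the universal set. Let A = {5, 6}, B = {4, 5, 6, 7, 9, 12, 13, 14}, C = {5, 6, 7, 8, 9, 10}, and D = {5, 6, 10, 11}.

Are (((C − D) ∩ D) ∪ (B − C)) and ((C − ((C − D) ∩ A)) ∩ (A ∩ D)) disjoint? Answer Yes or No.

Yes

C − D = {7, 8, 9}
(C − D) ∩ D = {}
B − C = {4, 12, 13, 14}
((C − D) ∩ D) ∪ (B − C) = {4, 12, 13, 14}
(C − D) ∩ A = {}
C − ((C − D) ∩ A) = {5, 6, 7, 8, 9, 10}
A ∩ D = {5, 6}
(C − ((C − D) ∩ A)) ∩ (A ∩ D) = {5, 6}
{4, 12, 13, 14} and {5, 6} share no elements.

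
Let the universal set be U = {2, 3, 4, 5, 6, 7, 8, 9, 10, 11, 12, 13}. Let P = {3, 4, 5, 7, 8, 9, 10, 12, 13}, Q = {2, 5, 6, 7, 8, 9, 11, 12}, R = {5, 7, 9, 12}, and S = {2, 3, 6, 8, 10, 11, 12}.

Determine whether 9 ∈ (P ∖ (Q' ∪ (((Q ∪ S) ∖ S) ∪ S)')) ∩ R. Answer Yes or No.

Yes

9 ∈ Q, so 9 ∉ Q'
9 ∈ Q and 9 ∉ S, so 9 ∈ Q ∪ S
9 ∈ (Q ∪ S) and 9 ∉ S, so 9 ∈ (Q ∪ S) ∖ S
9 ∈ ((Q ∪ S) ∖ S) and 9 ∉ S, so 9 ∈ ((Q ∪ S) ∖ S) ∪ S
9 ∉ (((Q ∪ S) ∖ S) ∪ S)' since 9 ∈ (((Q ∪ S) ∖ S) ∪ S)
9 ∉ Q' and 9 ∉ (((Q ∪ S) ∖ S) ∪ S)', so 9 ∉ Q' ∪ (((Q ∪ S) ∖ S) ∪ S)'
9 ∈ P and 9 ∉ (Q' ∪ (((Q ∪ S) ∖ S) ∪ S)'), so 9 ∈ P ∖ (Q' ∪ (((Q ∪ S) ∖ S) ∪ S)')
9 ∈ (P ∖ (Q' ∪ (((Q ∪ S) ∖ S) ∪ S)')) and 9 ∈ R, so 9 ∈ (P ∖ (Q' ∪ (((Q ∪ S) ∖ S) ∪ S)')) ∩ R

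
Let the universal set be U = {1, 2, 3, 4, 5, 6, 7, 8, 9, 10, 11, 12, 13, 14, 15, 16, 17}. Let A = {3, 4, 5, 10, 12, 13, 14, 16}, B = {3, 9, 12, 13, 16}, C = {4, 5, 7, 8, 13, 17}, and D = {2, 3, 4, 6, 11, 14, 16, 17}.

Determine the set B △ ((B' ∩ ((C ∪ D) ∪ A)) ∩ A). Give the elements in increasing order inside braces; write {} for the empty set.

{3, 4, 5, 9, 10, 12, 13, 14, 16}

B' = {1, 2, 4, 5, 6, 7, 8, 10, 11, 14, 15, 17}
C ∪ D = {2, 3, 4, 5, 6, 7, 8, 11, 13, 14, 16, 17}
(C ∪ D) ∪ A = {2, 3, 4, 5, 6, 7, 8, 10, 11, 12, 13, 14, 16, 17}
B' ∩ ((C ∪ D) ∪ A) = {2, 4, 5, 6, 7, 8, 10, 11, 14, 17}
(B' ∩ ((C ∪ D) ∪ A)) ∩ A = {4, 5, 10, 14}
B △ ((B' ∩ ((C ∪ D) ∪ A)) ∩ A) = {3, 4, 5, 9, 10, 12, 13, 14, 16}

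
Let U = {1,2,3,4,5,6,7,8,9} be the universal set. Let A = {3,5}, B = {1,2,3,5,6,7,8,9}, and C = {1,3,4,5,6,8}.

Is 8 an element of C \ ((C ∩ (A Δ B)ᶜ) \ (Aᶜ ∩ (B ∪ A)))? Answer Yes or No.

8 ∉ A and 8 ∈ B, so 8 ∈ A Δ B
8 ∉ (A Δ B)ᶜ since 8 ∈ (A Δ B)
8 ∈ C and 8 ∉ (A Δ B)ᶜ, so 8 ∉ C ∩ (A Δ B)ᶜ
8 ∉ A, so 8 ∈ Aᶜ
8 ∈ B and 8 ∉ A, so 8 ∈ B ∪ A
8 ∈ Aᶜ and 8 ∈ (B ∪ A), so 8 ∈ Aᶜ ∩ (B ∪ A)
8 ∉ (C ∩ (A Δ B)ᶜ) and 8 ∈ (Aᶜ ∩ (B ∪ A)), so 8 ∉ (C ∩ (A Δ B)ᶜ) \ (Aᶜ ∩ (B ∪ A))
8 ∈ C and 8 ∉ ((C ∩ (A Δ B)ᶜ) \ (Aᶜ ∩ (B ∪ A))), so 8 ∈ C \ ((C ∩ (A Δ B)ᶜ) \ (Aᶜ ∩ (B ∪ A)))

Yes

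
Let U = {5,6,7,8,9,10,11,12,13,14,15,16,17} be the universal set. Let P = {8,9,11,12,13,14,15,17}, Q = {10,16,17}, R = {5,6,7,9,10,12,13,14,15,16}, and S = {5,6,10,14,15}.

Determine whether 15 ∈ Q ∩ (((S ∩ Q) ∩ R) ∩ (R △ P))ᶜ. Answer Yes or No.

No

15 ∈ S and 15 ∉ Q, so 15 ∉ S ∩ Q
15 ∉ (S ∩ Q) and 15 ∈ R, so 15 ∉ (S ∩ Q) ∩ R
15 ∈ R and 15 ∈ P, so 15 ∉ R △ P
15 ∉ ((S ∩ Q) ∩ R) and 15 ∉ (R △ P), so 15 ∉ ((S ∩ Q) ∩ R) ∩ (R △ P)
15 ∈ (((S ∩ Q) ∩ R) ∩ (R △ P))ᶜ since 15 ∉ (((S ∩ Q) ∩ R) ∩ (R △ P))
15 ∉ Q and 15 ∈ (((S ∩ Q) ∩ R) ∩ (R △ P))ᶜ, so 15 ∉ Q ∩ (((S ∩ Q) ∩ R) ∩ (R △ P))ᶜ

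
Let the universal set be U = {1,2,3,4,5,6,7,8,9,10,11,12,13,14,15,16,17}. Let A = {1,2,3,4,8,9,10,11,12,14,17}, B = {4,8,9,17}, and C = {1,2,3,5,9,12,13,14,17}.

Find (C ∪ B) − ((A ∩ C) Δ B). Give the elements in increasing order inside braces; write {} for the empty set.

{5,9,13,17}

C ∪ B = {1,2,3,4,5,8,9,12,13,14,17}
A ∩ C = {1,2,3,9,12,14,17}
(A ∩ C) Δ B = {1,2,3,4,8,12,14}
(C ∪ B) − ((A ∩ C) Δ B) = {5,9,13,17}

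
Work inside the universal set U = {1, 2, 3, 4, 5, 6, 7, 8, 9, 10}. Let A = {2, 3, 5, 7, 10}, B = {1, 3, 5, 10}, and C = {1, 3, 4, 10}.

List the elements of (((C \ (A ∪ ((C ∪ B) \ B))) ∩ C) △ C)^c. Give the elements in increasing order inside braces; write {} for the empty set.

{1, 2, 5, 6, 7, 8, 9}

C ∪ B = {1, 3, 4, 5, 10}
(C ∪ B) \ B = {4}
A ∪ ((C ∪ B) \ B) = {2, 3, 4, 5, 7, 10}
C \ (A ∪ ((C ∪ B) \ B)) = {1}
(C \ (A ∪ ((C ∪ B) \ B))) ∩ C = {1}
((C \ (A ∪ ((C ∪ B) \ B))) ∩ C) △ C = {3, 4, 10}
(((C \ (A ∪ ((C ∪ B) \ B))) ∩ C) △ C)^c = {1, 2, 5, 6, 7, 8, 9}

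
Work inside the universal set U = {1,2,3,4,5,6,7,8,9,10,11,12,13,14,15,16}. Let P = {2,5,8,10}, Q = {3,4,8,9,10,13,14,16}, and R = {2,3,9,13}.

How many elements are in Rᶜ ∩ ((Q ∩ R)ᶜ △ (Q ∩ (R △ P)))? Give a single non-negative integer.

10

Rᶜ = {1,4,5,6,7,8,10,11,12,14,15,16}
Q ∩ R = {3,9,13}
(Q ∩ R)ᶜ = {1,2,4,5,6,7,8,10,11,12,14,15,16}
R △ P = {3,5,8,9,10,13}
Q ∩ (R △ P) = {3,8,9,10,13}
(Q ∩ R)ᶜ △ (Q ∩ (R △ P)) = {1,2,3,4,5,6,7,9,11,12,13,14,15,16}
Rᶜ ∩ ((Q ∩ R)ᶜ △ (Q ∩ (R △ P))) = {1,4,5,6,7,11,12,14,15,16}
|Rᶜ ∩ ((Q ∩ R)ᶜ △ (Q ∩ (R △ P)))| = 10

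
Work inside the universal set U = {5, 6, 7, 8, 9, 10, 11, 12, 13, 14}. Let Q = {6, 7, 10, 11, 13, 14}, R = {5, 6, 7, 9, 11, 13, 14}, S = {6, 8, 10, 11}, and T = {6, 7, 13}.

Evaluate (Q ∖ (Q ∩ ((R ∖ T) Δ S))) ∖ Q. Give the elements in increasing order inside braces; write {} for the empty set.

R ∖ T = {5, 9, 11, 14}
(R ∖ T) Δ S = {5, 6, 8, 9, 10, 14}
Q ∩ ((R ∖ T) Δ S) = {6, 10, 14}
Q ∖ (Q ∩ ((R ∖ T) Δ S)) = {7, 11, 13}
(Q ∖ (Q ∩ ((R ∖ T) Δ S))) ∖ Q = {}

{}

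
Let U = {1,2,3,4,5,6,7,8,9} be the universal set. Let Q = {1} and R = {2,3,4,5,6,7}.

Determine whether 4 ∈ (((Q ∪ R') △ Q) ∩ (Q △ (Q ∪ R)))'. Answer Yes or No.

Yes

4 ∈ R, so 4 ∉ R'
4 ∉ Q and 4 ∉ R', so 4 ∉ Q ∪ R'
4 ∉ (Q ∪ R') and 4 ∉ Q, so 4 ∉ (Q ∪ R') △ Q
4 ∉ Q and 4 ∈ R, so 4 ∈ Q ∪ R
4 ∉ Q and 4 ∈ (Q ∪ R), so 4 ∈ Q △ (Q ∪ R)
4 ∉ ((Q ∪ R') △ Q) and 4 ∈ (Q △ (Q ∪ R)), so 4 ∉ ((Q ∪ R') △ Q) ∩ (Q △ (Q ∪ R))
4 ∈ (((Q ∪ R') △ Q) ∩ (Q △ (Q ∪ R)))' since 4 ∉ (((Q ∪ R') △ Q) ∩ (Q △ (Q ∪ R)))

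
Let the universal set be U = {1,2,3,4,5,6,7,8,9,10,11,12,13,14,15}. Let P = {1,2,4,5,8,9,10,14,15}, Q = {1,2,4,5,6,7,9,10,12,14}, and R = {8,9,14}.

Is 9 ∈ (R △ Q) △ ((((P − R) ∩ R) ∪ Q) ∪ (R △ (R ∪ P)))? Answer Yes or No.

9 ∈ R and 9 ∈ Q, so 9 ∉ R △ Q
9 ∈ P and 9 ∈ R, so 9 ∉ P − R
9 ∉ (P − R) and 9 ∈ R, so 9 ∉ (P − R) ∩ R
9 ∉ ((P − R) ∩ R) and 9 ∈ Q, so 9 ∈ ((P − R) ∩ R) ∪ Q
9 ∈ R and 9 ∈ P, so 9 ∈ R ∪ P
9 ∈ R and 9 ∈ (R ∪ P), so 9 ∉ R △ (R ∪ P)
9 ∈ (((P − R) ∩ R) ∪ Q) and 9 ∉ (R △ (R ∪ P)), so 9 ∈ (((P − R) ∩ R) ∪ Q) ∪ (R △ (R ∪ P))
9 ∉ (R △ Q) and 9 ∈ ((((P − R) ∩ R) ∪ Q) ∪ (R △ (R ∪ P))), so 9 ∈ (R △ Q) △ ((((P − R) ∩ R) ∪ Q) ∪ (R △ (R ∪ P)))

Yes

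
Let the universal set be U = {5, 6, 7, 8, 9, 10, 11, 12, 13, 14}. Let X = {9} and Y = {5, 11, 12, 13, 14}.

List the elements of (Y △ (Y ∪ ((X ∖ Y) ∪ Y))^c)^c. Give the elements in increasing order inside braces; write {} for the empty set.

X ∖ Y = {9}
(X ∖ Y) ∪ Y = {5, 9, 11, 12, 13, 14}
Y ∪ ((X ∖ Y) ∪ Y) = {5, 9, 11, 12, 13, 14}
(Y ∪ ((X ∖ Y) ∪ Y))^c = {6, 7, 8, 10}
Y △ (Y ∪ ((X ∖ Y) ∪ Y))^c = {5, 6, 7, 8, 10, 11, 12, 13, 14}
(Y △ (Y ∪ ((X ∖ Y) ∪ Y))^c)^c = {9}

{9}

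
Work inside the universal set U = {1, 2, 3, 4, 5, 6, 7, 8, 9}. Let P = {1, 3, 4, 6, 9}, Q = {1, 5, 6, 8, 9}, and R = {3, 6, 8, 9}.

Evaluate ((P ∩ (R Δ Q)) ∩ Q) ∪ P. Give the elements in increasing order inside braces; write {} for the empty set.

{1, 3, 4, 6, 9}

R Δ Q = {1, 3, 5}
P ∩ (R Δ Q) = {1, 3}
(P ∩ (R Δ Q)) ∩ Q = {1}
((P ∩ (R Δ Q)) ∩ Q) ∪ P = {1, 3, 4, 6, 9}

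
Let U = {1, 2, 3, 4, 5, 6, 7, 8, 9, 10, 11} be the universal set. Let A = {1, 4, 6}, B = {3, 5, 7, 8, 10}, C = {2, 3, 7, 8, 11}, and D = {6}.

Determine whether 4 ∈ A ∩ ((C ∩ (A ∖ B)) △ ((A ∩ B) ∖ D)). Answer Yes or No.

No

4 ∈ A and 4 ∉ B, so 4 ∈ A ∖ B
4 ∉ C and 4 ∈ (A ∖ B), so 4 ∉ C ∩ (A ∖ B)
4 ∈ A and 4 ∉ B, so 4 ∉ A ∩ B
4 ∉ (A ∩ B) and 4 ∉ D, so 4 ∉ (A ∩ B) ∖ D
4 ∉ (C ∩ (A ∖ B)) and 4 ∉ ((A ∩ B) ∖ D), so 4 ∉ (C ∩ (A ∖ B)) △ ((A ∩ B) ∖ D)
4 ∈ A and 4 ∉ ((C ∩ (A ∖ B)) △ ((A ∩ B) ∖ D)), so 4 ∉ A ∩ ((C ∩ (A ∖ B)) △ ((A ∩ B) ∖ D))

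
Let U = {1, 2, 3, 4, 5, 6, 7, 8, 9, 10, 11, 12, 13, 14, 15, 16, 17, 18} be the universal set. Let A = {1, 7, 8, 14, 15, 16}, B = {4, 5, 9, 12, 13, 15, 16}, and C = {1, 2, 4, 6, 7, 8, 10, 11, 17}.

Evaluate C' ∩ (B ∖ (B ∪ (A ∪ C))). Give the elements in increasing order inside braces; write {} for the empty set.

C' = {3, 5, 9, 12, 13, 14, 15, 16, 18}
A ∪ C = {1, 2, 4, 6, 7, 8, 10, 11, 14, 15, 16, 17}
B ∪ (A ∪ C) = {1, 2, 4, 5, 6, 7, 8, 9, 10, 11, 12, 13, 14, 15, 16, 17}
B ∖ (B ∪ (A ∪ C)) = {}
C' ∩ (B ∖ (B ∪ (A ∪ C))) = {}

{}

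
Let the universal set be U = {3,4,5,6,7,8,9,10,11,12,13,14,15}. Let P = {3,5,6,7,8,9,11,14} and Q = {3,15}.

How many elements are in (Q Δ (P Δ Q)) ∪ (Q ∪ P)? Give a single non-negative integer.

9

P Δ Q = {5,6,7,8,9,11,14,15}
Q Δ (P Δ Q) = {3,5,6,7,8,9,11,14}
Q ∪ P = {3,5,6,7,8,9,11,14,15}
(Q Δ (P Δ Q)) ∪ (Q ∪ P) = {3,5,6,7,8,9,11,14,15}
|(Q Δ (P Δ Q)) ∪ (Q ∪ P)| = 9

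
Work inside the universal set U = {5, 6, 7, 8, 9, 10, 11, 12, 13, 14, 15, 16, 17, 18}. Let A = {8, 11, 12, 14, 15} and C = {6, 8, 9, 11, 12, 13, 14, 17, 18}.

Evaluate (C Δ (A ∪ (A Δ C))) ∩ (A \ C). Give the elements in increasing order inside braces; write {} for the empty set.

A Δ C = {6, 9, 13, 15, 17, 18}
A ∪ (A Δ C) = {6, 8, 9, 11, 12, 13, 14, 15, 17, 18}
C Δ (A ∪ (A Δ C)) = {15}
A \ C = {15}
(C Δ (A ∪ (A Δ C))) ∩ (A \ C) = {15}

{15}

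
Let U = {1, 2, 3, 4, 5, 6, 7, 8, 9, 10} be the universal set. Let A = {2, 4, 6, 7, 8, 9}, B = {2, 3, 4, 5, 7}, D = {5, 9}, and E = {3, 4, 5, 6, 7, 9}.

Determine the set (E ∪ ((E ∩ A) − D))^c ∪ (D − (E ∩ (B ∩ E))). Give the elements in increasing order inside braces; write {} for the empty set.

E ∩ A = {4, 6, 7, 9}
(E ∩ A) − D = {4, 6, 7}
E ∪ ((E ∩ A) − D) = {3, 4, 5, 6, 7, 9}
(E ∪ ((E ∩ A) − D))^c = {1, 2, 8, 10}
B ∩ E = {3, 4, 5, 7}
E ∩ (B ∩ E) = {3, 4, 5, 7}
D − (E ∩ (B ∩ E)) = {9}
(E ∪ ((E ∩ A) − D))^c ∪ (D − (E ∩ (B ∩ E))) = {1, 2, 8, 9, 10}

{1, 2, 8, 9, 10}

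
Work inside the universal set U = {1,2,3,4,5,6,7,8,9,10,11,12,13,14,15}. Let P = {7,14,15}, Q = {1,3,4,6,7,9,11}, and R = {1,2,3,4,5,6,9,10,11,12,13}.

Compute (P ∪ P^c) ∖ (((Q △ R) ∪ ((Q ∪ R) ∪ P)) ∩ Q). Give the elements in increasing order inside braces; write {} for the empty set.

{2,5,8,10,12,13,14,15}

P^c = {1,2,3,4,5,6,8,9,10,11,12,13}
P ∪ P^c = {1,2,3,4,5,6,7,8,9,10,11,12,13,14,15}
Q △ R = {2,5,7,10,12,13}
Q ∪ R = {1,2,3,4,5,6,7,9,10,11,12,13}
(Q ∪ R) ∪ P = {1,2,3,4,5,6,7,9,10,11,12,13,14,15}
(Q △ R) ∪ ((Q ∪ R) ∪ P) = {1,2,3,4,5,6,7,9,10,11,12,13,14,15}
((Q △ R) ∪ ((Q ∪ R) ∪ P)) ∩ Q = {1,3,4,6,7,9,11}
(P ∪ P^c) ∖ (((Q △ R) ∪ ((Q ∪ R) ∪ P)) ∩ Q) = {2,5,8,10,12,13,14,15}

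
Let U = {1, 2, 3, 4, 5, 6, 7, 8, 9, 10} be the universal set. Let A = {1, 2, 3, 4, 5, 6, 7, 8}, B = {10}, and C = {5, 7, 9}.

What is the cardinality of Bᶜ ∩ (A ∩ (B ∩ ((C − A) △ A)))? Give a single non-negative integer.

Bᶜ = {1, 2, 3, 4, 5, 6, 7, 8, 9}
C − A = {9}
(C − A) △ A = {1, 2, 3, 4, 5, 6, 7, 8, 9}
B ∩ ((C − A) △ A) = {}
A ∩ (B ∩ ((C − A) △ A)) = {}
Bᶜ ∩ (A ∩ (B ∩ ((C − A) △ A))) = {}
|Bᶜ ∩ (A ∩ (B ∩ ((C − A) △ A)))| = 0

0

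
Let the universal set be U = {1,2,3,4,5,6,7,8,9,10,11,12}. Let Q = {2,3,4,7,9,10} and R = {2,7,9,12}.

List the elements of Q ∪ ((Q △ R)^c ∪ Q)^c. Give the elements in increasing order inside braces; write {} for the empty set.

{2,3,4,7,9,10,12}

Q △ R = {3,4,10,12}
(Q △ R)^c = {1,2,5,6,7,8,9,11}
(Q △ R)^c ∪ Q = {1,2,3,4,5,6,7,8,9,10,11}
((Q △ R)^c ∪ Q)^c = {12}
Q ∪ ((Q △ R)^c ∪ Q)^c = {2,3,4,7,9,10,12}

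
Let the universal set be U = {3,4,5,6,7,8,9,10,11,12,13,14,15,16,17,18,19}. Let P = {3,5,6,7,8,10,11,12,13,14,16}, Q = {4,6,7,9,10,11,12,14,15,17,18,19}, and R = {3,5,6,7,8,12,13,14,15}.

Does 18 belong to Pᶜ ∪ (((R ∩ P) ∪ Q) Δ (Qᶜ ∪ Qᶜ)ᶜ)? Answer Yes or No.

18 ∉ P, so 18 ∈ Pᶜ
18 ∉ R and 18 ∉ P, so 18 ∉ R ∩ P
18 ∉ (R ∩ P) and 18 ∈ Q, so 18 ∈ (R ∩ P) ∪ Q
18 ∈ Q, so 18 ∉ Qᶜ
18 ∈ Q, so 18 ∉ Qᶜ
18 ∉ Qᶜ and 18 ∉ Qᶜ, so 18 ∉ Qᶜ ∪ Qᶜ
18 ∈ (Qᶜ ∪ Qᶜ)ᶜ since 18 ∉ (Qᶜ ∪ Qᶜ)
18 ∈ ((R ∩ P) ∪ Q) and 18 ∈ (Qᶜ ∪ Qᶜ)ᶜ, so 18 ∉ ((R ∩ P) ∪ Q) Δ (Qᶜ ∪ Qᶜ)ᶜ
18 ∈ Pᶜ and 18 ∉ (((R ∩ P) ∪ Q) Δ (Qᶜ ∪ Qᶜ)ᶜ), so 18 ∈ Pᶜ ∪ (((R ∩ P) ∪ Q) Δ (Qᶜ ∪ Qᶜ)ᶜ)

Yes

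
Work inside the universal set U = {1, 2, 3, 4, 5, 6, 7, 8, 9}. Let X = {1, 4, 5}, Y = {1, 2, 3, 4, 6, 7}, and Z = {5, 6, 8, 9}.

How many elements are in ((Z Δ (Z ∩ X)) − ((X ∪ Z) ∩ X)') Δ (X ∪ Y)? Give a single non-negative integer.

7

Z ∩ X = {5}
Z Δ (Z ∩ X) = {6, 8, 9}
X ∪ Z = {1, 4, 5, 6, 8, 9}
(X ∪ Z) ∩ X = {1, 4, 5}
((X ∪ Z) ∩ X)' = {2, 3, 6, 7, 8, 9}
(Z Δ (Z ∩ X)) − ((X ∪ Z) ∩ X)' = {}
X ∪ Y = {1, 2, 3, 4, 5, 6, 7}
((Z Δ (Z ∩ X)) − ((X ∪ Z) ∩ X)') Δ (X ∪ Y) = {1, 2, 3, 4, 5, 6, 7}
|((Z Δ (Z ∩ X)) − ((X ∪ Z) ∩ X)') Δ (X ∪ Y)| = 7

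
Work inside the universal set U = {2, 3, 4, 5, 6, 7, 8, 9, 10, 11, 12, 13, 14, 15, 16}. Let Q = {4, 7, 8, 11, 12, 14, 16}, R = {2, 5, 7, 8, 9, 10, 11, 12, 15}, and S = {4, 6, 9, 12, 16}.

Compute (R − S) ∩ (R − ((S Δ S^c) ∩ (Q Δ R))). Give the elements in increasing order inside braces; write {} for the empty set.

R − S = {2, 5, 7, 8, 10, 11, 15}
S^c = {2, 3, 5, 7, 8, 10, 11, 13, 14, 15}
S Δ S^c = {2, 3, 4, 5, 6, 7, 8, 9, 10, 11, 12, 13, 14, 15, 16}
Q Δ R = {2, 4, 5, 9, 10, 14, 15, 16}
(S Δ S^c) ∩ (Q Δ R) = {2, 4, 5, 9, 10, 14, 15, 16}
R − ((S Δ S^c) ∩ (Q Δ R)) = {7, 8, 11, 12}
(R − S) ∩ (R − ((S Δ S^c) ∩ (Q Δ R))) = {7, 8, 11}

{7, 8, 11}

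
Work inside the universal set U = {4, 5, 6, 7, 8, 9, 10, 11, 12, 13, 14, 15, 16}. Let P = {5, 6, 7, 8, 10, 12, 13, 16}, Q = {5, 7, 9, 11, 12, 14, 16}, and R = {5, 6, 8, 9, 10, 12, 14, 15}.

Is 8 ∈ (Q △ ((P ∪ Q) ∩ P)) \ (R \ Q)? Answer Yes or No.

8 ∈ P and 8 ∉ Q, so 8 ∈ P ∪ Q
8 ∈ (P ∪ Q) and 8 ∈ P, so 8 ∈ (P ∪ Q) ∩ P
8 ∉ Q and 8 ∈ ((P ∪ Q) ∩ P), so 8 ∈ Q △ ((P ∪ Q) ∩ P)
8 ∈ R and 8 ∉ Q, so 8 ∈ R \ Q
8 ∈ (Q △ ((P ∪ Q) ∩ P)) and 8 ∈ (R \ Q), so 8 ∉ (Q △ ((P ∪ Q) ∩ P)) \ (R \ Q)

No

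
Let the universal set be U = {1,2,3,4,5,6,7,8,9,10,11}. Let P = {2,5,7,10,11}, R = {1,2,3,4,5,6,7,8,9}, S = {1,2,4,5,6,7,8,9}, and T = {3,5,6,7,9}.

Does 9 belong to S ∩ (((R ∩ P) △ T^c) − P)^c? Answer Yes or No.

Yes

9 ∈ R and 9 ∉ P, so 9 ∉ R ∩ P
9 ∈ T, so 9 ∉ T^c
9 ∉ (R ∩ P) and 9 ∉ T^c, so 9 ∉ (R ∩ P) △ T^c
9 ∉ ((R ∩ P) △ T^c) and 9 ∉ P, so 9 ∉ ((R ∩ P) △ T^c) − P
9 ∈ (((R ∩ P) △ T^c) − P)^c since 9 ∉ (((R ∩ P) △ T^c) − P)
9 ∈ S and 9 ∈ (((R ∩ P) △ T^c) − P)^c, so 9 ∈ S ∩ (((R ∩ P) △ T^c) − P)^c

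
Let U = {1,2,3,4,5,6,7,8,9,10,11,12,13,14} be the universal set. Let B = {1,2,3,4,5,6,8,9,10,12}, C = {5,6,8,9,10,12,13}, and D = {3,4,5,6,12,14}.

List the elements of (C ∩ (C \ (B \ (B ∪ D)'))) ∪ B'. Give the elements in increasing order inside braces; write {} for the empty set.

B ∪ D = {1,2,3,4,5,6,8,9,10,12,14}
(B ∪ D)' = {7,11,13}
B \ (B ∪ D)' = {1,2,3,4,5,6,8,9,10,12}
C \ (B \ (B ∪ D)') = {13}
C ∩ (C \ (B \ (B ∪ D)')) = {13}
B' = {7,11,13,14}
(C ∩ (C \ (B \ (B ∪ D)'))) ∪ B' = {7,11,13,14}

{7,11,13,14}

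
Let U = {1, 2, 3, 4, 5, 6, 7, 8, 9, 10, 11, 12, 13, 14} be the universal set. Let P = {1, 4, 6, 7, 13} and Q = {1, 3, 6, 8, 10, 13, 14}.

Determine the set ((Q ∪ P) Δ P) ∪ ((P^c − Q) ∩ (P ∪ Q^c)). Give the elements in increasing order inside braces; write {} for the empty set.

Q ∪ P = {1, 3, 4, 6, 7, 8, 10, 13, 14}
(Q ∪ P) Δ P = {3, 8, 10, 14}
P^c = {2, 3, 5, 8, 9, 10, 11, 12, 14}
P^c − Q = {2, 5, 9, 11, 12}
Q^c = {2, 4, 5, 7, 9, 11, 12}
P ∪ Q^c = {1, 2, 4, 5, 6, 7, 9, 11, 12, 13}
(P^c − Q) ∩ (P ∪ Q^c) = {2, 5, 9, 11, 12}
((Q ∪ P) Δ P) ∪ ((P^c − Q) ∩ (P ∪ Q^c)) = {2, 3, 5, 8, 9, 10, 11, 12, 14}

{2, 3, 5, 8, 9, 10, 11, 12, 14}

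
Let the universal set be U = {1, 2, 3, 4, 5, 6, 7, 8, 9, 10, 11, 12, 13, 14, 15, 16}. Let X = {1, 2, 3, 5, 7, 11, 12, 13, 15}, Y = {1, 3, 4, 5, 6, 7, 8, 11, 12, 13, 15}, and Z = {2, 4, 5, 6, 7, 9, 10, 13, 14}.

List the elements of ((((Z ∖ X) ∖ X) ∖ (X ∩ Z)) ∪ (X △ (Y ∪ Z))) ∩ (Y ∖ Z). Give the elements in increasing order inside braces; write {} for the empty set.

Z ∖ X = {4, 6, 9, 10, 14}
(Z ∖ X) ∖ X = {4, 6, 9, 10, 14}
X ∩ Z = {2, 5, 7, 13}
((Z ∖ X) ∖ X) ∖ (X ∩ Z) = {4, 6, 9, 10, 14}
Y ∪ Z = {1, 2, 3, 4, 5, 6, 7, 8, 9, 10, 11, 12, 13, 14, 15}
X △ (Y ∪ Z) = {4, 6, 8, 9, 10, 14}
(((Z ∖ X) ∖ X) ∖ (X ∩ Z)) ∪ (X △ (Y ∪ Z)) = {4, 6, 8, 9, 10, 14}
Y ∖ Z = {1, 3, 8, 11, 12, 15}
((((Z ∖ X) ∖ X) ∖ (X ∩ Z)) ∪ (X △ (Y ∪ Z))) ∩ (Y ∖ Z) = {8}

{8}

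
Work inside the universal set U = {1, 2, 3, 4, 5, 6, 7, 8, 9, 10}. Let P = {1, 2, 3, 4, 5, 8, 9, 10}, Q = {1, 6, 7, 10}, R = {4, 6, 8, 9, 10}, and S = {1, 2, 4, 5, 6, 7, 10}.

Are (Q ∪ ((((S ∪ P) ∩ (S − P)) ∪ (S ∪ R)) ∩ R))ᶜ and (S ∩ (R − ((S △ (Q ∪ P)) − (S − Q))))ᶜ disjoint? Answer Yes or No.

S ∪ P = {1, 2, 3, 4, 5, 6, 7, 8, 9, 10}
S − P = {6, 7}
(S ∪ P) ∩ (S − P) = {6, 7}
S ∪ R = {1, 2, 4, 5, 6, 7, 8, 9, 10}
((S ∪ P) ∩ (S − P)) ∪ (S ∪ R) = {1, 2, 4, 5, 6, 7, 8, 9, 10}
(((S ∪ P) ∩ (S − P)) ∪ (S ∪ R)) ∩ R = {4, 6, 8, 9, 10}
Q ∪ ((((S ∪ P) ∩ (S − P)) ∪ (S ∪ R)) ∩ R) = {1, 4, 6, 7, 8, 9, 10}
(Q ∪ ((((S ∪ P) ∩ (S − P)) ∪ (S ∪ R)) ∩ R))ᶜ = {2, 3, 5}
Q ∪ P = {1, 2, 3, 4, 5, 6, 7, 8, 9, 10}
S △ (Q ∪ P) = {3, 8, 9}
S − Q = {2, 4, 5}
(S △ (Q ∪ P)) − (S − Q) = {3, 8, 9}
R − ((S △ (Q ∪ P)) − (S − Q)) = {4, 6, 10}
S ∩ (R − ((S △ (Q ∪ P)) − (S − Q))) = {4, 6, 10}
(S ∩ (R − ((S △ (Q ∪ P)) − (S − Q))))ᶜ = {1, 2, 3, 5, 7, 8, 9}
2 lies in both, so they are not disjoint.

No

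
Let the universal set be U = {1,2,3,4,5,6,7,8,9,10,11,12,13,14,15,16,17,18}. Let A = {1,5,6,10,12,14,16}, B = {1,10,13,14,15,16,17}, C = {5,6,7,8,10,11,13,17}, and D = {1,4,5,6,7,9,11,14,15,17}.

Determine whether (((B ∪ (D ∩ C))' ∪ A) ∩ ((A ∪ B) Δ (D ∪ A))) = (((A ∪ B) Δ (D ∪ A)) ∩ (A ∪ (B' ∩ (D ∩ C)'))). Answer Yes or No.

D ∩ C = {5,6,7,11,17}
B ∪ (D ∩ C) = {1,5,6,7,10,11,13,14,15,16,17}
(B ∪ (D ∩ C))' = {2,3,4,8,9,12,18}
(B ∪ (D ∩ C))' ∪ A = {1,2,3,4,5,6,8,9,10,12,14,16,18}
A ∪ B = {1,5,6,10,12,13,14,15,16,17}
D ∪ A = {1,4,5,6,7,9,10,11,12,14,15,16,17}
(A ∪ B) Δ (D ∪ A) = {4,7,9,11,13}
((B ∪ (D ∩ C))' ∪ A) ∩ ((A ∪ B) Δ (D ∪ A)) = {4,9}
B' = {2,3,4,5,6,7,8,9,11,12,18}
(D ∩ C)' = {1,2,3,4,8,9,10,12,13,14,15,16,18}
B' ∩ (D ∩ C)' = {2,3,4,8,9,12,18}
A ∪ (B' ∩ (D ∩ C)') = {1,2,3,4,5,6,8,9,10,12,14,16,18}
((A ∪ B) Δ (D ∪ A)) ∩ (A ∪ (B' ∩ (D ∩ C)')) = {4,9}
Both equal {4,9}, so ((B ∪ (D ∩ C))' ∪ A) ∩ ((A ∪ B) Δ (D ∪ A)) = ((A ∪ B) Δ (D ∪ A)) ∩ (A ∪ (B' ∩ (D ∩ C)')).

Yes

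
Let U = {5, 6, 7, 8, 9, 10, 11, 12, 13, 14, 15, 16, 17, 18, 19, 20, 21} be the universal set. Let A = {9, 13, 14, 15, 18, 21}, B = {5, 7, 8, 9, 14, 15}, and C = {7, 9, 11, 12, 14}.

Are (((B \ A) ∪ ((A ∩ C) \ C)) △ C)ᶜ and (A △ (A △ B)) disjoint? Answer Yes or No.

No

B \ A = {5, 7, 8}
A ∩ C = {9, 14}
(A ∩ C) \ C = {}
(B \ A) ∪ ((A ∩ C) \ C) = {5, 7, 8}
((B \ A) ∪ ((A ∩ C) \ C)) △ C = {5, 8, 9, 11, 12, 14}
(((B \ A) ∪ ((A ∩ C) \ C)) △ C)ᶜ = {6, 7, 10, 13, 15, 16, 17, 18, 19, 20, 21}
A △ B = {5, 7, 8, 13, 18, 21}
A △ (A △ B) = {5, 7, 8, 9, 14, 15}
7 lies in both, so they are not disjoint.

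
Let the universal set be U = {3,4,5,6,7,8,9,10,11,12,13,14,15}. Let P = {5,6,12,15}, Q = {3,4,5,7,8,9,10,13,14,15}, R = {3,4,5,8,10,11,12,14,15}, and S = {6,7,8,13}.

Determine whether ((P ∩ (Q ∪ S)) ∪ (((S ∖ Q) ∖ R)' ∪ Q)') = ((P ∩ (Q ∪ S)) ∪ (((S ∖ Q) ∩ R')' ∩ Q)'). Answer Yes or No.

Q ∪ S = {3,4,5,6,7,8,9,10,13,14,15}
P ∩ (Q ∪ S) = {5,6,15}
S ∖ Q = {6}
(S ∖ Q) ∖ R = {6}
((S ∖ Q) ∖ R)' = {3,4,5,7,8,9,10,11,12,13,14,15}
((S ∖ Q) ∖ R)' ∪ Q = {3,4,5,7,8,9,10,11,12,13,14,15}
(((S ∖ Q) ∖ R)' ∪ Q)' = {6}
(P ∩ (Q ∪ S)) ∪ (((S ∖ Q) ∖ R)' ∪ Q)' = {5,6,15}
R' = {6,7,9,13}
(S ∖ Q) ∩ R' = {6}
((S ∖ Q) ∩ R')' = {3,4,5,7,8,9,10,11,12,13,14,15}
((S ∖ Q) ∩ R')' ∩ Q = {3,4,5,7,8,9,10,13,14,15}
(((S ∖ Q) ∩ R')' ∩ Q)' = {6,11,12}
(P ∩ (Q ∪ S)) ∪ (((S ∖ Q) ∩ R')' ∩ Q)' = {5,6,11,12,15}
11 ∈ (P ∩ (Q ∪ S)) ∪ (((S ∖ Q) ∩ R')' ∩ Q)' but 11 ∉ (P ∩ (Q ∪ S)) ∪ (((S ∖ Q) ∖ R)' ∪ Q)', so they differ.

No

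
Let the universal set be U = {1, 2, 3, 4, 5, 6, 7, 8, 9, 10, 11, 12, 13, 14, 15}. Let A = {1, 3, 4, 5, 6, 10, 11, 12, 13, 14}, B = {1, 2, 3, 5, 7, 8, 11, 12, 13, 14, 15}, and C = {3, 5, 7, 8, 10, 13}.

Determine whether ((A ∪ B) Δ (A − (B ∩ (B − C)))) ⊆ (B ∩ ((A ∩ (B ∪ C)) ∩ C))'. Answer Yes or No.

A ∪ B = {1, 2, 3, 4, 5, 6, 7, 8, 10, 11, 12, 13, 14, 15}
B − C = {1, 2, 11, 12, 14, 15}
B ∩ (B − C) = {1, 2, 11, 12, 14, 15}
A − (B ∩ (B − C)) = {3, 4, 5, 6, 10, 13}
(A ∪ B) Δ (A − (B ∩ (B − C))) = {1, 2, 7, 8, 11, 12, 14, 15}
B ∪ C = {1, 2, 3, 5, 7, 8, 10, 11, 12, 13, 14, 15}
A ∩ (B ∪ C) = {1, 3, 5, 10, 11, 12, 13, 14}
(A ∩ (B ∪ C)) ∩ C = {3, 5, 10, 13}
B ∩ ((A ∩ (B ∪ C)) ∩ C) = {3, 5, 13}
(B ∩ ((A ∩ (B ∪ C)) ∩ C))' = {1, 2, 4, 6, 7, 8, 9, 10, 11, 12, 14, 15}
Every element of {1, 2, 7, 8, 11, 12, 14, 15} is in {1, 2, 4, 6, 7, 8, 9, 10, 11, 12, 14, 15}, so (A ∪ B) Δ (A − (B ∩ (B − C))) ⊆ (B ∩ ((A ∩ (B ∪ C)) ∩ C))'.

Yes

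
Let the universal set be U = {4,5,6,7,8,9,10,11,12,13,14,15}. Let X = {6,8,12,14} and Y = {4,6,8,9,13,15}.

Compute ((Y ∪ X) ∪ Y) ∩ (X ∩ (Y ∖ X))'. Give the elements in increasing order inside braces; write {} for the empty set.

{4,6,8,9,12,13,14,15}

Y ∪ X = {4,6,8,9,12,13,14,15}
(Y ∪ X) ∪ Y = {4,6,8,9,12,13,14,15}
Y ∖ X = {4,9,13,15}
X ∩ (Y ∖ X) = {}
(X ∩ (Y ∖ X))' = {4,5,6,7,8,9,10,11,12,13,14,15}
((Y ∪ X) ∪ Y) ∩ (X ∩ (Y ∖ X))' = {4,6,8,9,12,13,14,15}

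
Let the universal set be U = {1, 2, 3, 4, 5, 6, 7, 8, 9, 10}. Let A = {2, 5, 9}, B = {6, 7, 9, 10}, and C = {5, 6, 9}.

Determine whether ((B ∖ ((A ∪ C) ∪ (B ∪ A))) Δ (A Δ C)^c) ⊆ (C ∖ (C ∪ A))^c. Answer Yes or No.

A ∪ C = {2, 5, 6, 9}
B ∪ A = {2, 5, 6, 7, 9, 10}
(A ∪ C) ∪ (B ∪ A) = {2, 5, 6, 7, 9, 10}
B ∖ ((A ∪ C) ∪ (B ∪ A)) = {}
A Δ C = {2, 6}
(A Δ C)^c = {1, 3, 4, 5, 7, 8, 9, 10}
(B ∖ ((A ∪ C) ∪ (B ∪ A))) Δ (A Δ C)^c = {1, 3, 4, 5, 7, 8, 9, 10}
C ∪ A = {2, 5, 6, 9}
C ∖ (C ∪ A) = {}
(C ∖ (C ∪ A))^c = {1, 2, 3, 4, 5, 6, 7, 8, 9, 10}
Every element of {1, 3, 4, 5, 7, 8, 9, 10} is in {1, 2, 3, 4, 5, 6, 7, 8, 9, 10}, so (B ∖ ((A ∪ C) ∪ (B ∪ A))) Δ (A Δ C)^c ⊆ (C ∖ (C ∪ A))^c.

Yes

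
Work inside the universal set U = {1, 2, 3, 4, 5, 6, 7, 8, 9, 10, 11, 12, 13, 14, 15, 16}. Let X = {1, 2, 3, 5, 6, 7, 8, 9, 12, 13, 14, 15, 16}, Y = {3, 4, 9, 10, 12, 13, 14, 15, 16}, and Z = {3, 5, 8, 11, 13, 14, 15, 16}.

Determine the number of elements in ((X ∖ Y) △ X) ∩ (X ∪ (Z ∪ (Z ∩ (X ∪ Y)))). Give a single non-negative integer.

X ∖ Y = {1, 2, 5, 6, 7, 8}
(X ∖ Y) △ X = {3, 9, 12, 13, 14, 15, 16}
X ∪ Y = {1, 2, 3, 4, 5, 6, 7, 8, 9, 10, 12, 13, 14, 15, 16}
Z ∩ (X ∪ Y) = {3, 5, 8, 13, 14, 15, 16}
Z ∪ (Z ∩ (X ∪ Y)) = {3, 5, 8, 11, 13, 14, 15, 16}
X ∪ (Z ∪ (Z ∩ (X ∪ Y))) = {1, 2, 3, 5, 6, 7, 8, 9, 11, 12, 13, 14, 15, 16}
((X ∖ Y) △ X) ∩ (X ∪ (Z ∪ (Z ∩ (X ∪ Y)))) = {3, 9, 12, 13, 14, 15, 16}
|((X ∖ Y) △ X) ∩ (X ∪ (Z ∪ (Z ∩ (X ∪ Y))))| = 7

7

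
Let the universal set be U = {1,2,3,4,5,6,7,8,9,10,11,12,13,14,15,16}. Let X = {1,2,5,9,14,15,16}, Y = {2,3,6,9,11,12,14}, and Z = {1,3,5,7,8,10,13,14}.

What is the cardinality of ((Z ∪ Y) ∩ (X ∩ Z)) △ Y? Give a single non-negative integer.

Z ∪ Y = {1,2,3,5,6,7,8,9,10,11,12,13,14}
X ∩ Z = {1,5,14}
(Z ∪ Y) ∩ (X ∩ Z) = {1,5,14}
((Z ∪ Y) ∩ (X ∩ Z)) △ Y = {1,2,3,5,6,9,11,12}
|((Z ∪ Y) ∩ (X ∩ Z)) △ Y| = 8

8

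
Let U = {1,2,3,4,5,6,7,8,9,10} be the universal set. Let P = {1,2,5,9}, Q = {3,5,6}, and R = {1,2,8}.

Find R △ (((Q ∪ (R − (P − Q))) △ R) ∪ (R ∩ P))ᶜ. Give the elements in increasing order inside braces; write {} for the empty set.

P − Q = {1,2,9}
R − (P − Q) = {8}
Q ∪ (R − (P − Q)) = {3,5,6,8}
(Q ∪ (R − (P − Q))) △ R = {1,2,3,5,6}
R ∩ P = {1,2}
((Q ∪ (R − (P − Q))) △ R) ∪ (R ∩ P) = {1,2,3,5,6}
(((Q ∪ (R − (P − Q))) △ R) ∪ (R ∩ P))ᶜ = {4,7,8,9,10}
R △ (((Q ∪ (R − (P − Q))) △ R) ∪ (R ∩ P))ᶜ = {1,2,4,7,9,10}

{1,2,4,7,9,10}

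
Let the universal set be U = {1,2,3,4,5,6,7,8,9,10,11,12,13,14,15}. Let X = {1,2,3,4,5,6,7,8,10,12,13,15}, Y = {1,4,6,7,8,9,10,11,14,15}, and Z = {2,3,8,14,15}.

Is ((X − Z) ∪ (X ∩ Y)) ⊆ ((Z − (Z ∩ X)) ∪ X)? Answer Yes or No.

X − Z = {1,4,5,6,7,10,12,13}
X ∩ Y = {1,4,6,7,8,10,15}
(X − Z) ∪ (X ∩ Y) = {1,4,5,6,7,8,10,12,13,15}
Z ∩ X = {2,3,8,15}
Z − (Z ∩ X) = {14}
(Z − (Z ∩ X)) ∪ X = {1,2,3,4,5,6,7,8,10,12,13,14,15}
Every element of {1,4,5,6,7,8,10,12,13,15} is in {1,2,3,4,5,6,7,8,10,12,13,14,15}, so (X − Z) ∪ (X ∩ Y) ⊆ (Z − (Z ∩ X)) ∪ X.

Yes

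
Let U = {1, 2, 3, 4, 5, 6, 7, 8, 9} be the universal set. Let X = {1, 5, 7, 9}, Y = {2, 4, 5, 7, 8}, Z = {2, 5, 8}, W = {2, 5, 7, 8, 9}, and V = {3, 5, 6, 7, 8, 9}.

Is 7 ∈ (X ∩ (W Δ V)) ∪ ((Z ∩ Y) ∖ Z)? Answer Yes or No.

7 ∈ W and 7 ∈ V, so 7 ∉ W Δ V
7 ∈ X and 7 ∉ (W Δ V), so 7 ∉ X ∩ (W Δ V)
7 ∉ Z and 7 ∈ Y, so 7 ∉ Z ∩ Y
7 ∉ (Z ∩ Y) and 7 ∉ Z, so 7 ∉ (Z ∩ Y) ∖ Z
7 ∉ (X ∩ (W Δ V)) and 7 ∉ ((Z ∩ Y) ∖ Z), so 7 ∉ (X ∩ (W Δ V)) ∪ ((Z ∩ Y) ∖ Z)

No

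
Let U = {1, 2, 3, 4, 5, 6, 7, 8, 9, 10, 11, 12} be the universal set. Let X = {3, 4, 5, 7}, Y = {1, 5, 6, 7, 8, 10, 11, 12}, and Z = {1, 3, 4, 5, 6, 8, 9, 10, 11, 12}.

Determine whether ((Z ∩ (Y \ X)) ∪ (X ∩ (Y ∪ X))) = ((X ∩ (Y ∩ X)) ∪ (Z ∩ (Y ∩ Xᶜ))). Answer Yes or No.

Y \ X = {1, 6, 8, 10, 11, 12}
Z ∩ (Y \ X) = {1, 6, 8, 10, 11, 12}
Y ∪ X = {1, 3, 4, 5, 6, 7, 8, 10, 11, 12}
X ∩ (Y ∪ X) = {3, 4, 5, 7}
(Z ∩ (Y \ X)) ∪ (X ∩ (Y ∪ X)) = {1, 3, 4, 5, 6, 7, 8, 10, 11, 12}
Y ∩ X = {5, 7}
X ∩ (Y ∩ X) = {5, 7}
Xᶜ = {1, 2, 6, 8, 9, 10, 11, 12}
Y ∩ Xᶜ = {1, 6, 8, 10, 11, 12}
Z ∩ (Y ∩ Xᶜ) = {1, 6, 8, 10, 11, 12}
(X ∩ (Y ∩ X)) ∪ (Z ∩ (Y ∩ Xᶜ)) = {1, 5, 6, 7, 8, 10, 11, 12}
3 ∈ (Z ∩ (Y \ X)) ∪ (X ∩ (Y ∪ X)) but 3 ∉ (X ∩ (Y ∩ X)) ∪ (Z ∩ (Y ∩ Xᶜ)), so they differ.

No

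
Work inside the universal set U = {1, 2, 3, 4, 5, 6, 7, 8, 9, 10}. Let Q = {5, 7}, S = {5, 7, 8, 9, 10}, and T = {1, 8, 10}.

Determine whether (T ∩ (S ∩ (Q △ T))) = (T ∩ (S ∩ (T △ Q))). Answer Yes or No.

Yes

Q △ T = {1, 5, 7, 8, 10}
S ∩ (Q △ T) = {5, 7, 8, 10}
T ∩ (S ∩ (Q △ T)) = {8, 10}
T △ Q = {1, 5, 7, 8, 10}
S ∩ (T △ Q) = {5, 7, 8, 10}
T ∩ (S ∩ (T △ Q)) = {8, 10}
Both equal {8, 10}, so T ∩ (S ∩ (Q △ T)) = T ∩ (S ∩ (T △ Q)).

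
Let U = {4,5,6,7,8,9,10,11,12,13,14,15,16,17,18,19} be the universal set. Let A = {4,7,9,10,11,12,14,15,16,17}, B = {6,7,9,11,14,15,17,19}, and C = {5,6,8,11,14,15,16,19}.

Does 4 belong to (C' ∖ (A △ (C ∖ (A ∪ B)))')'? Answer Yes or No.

4 ∉ C, so 4 ∈ C'
4 ∈ A and 4 ∉ B, so 4 ∈ A ∪ B
4 ∉ C and 4 ∈ (A ∪ B), so 4 ∉ C ∖ (A ∪ B)
4 ∈ A and 4 ∉ (C ∖ (A ∪ B)), so 4 ∈ A △ (C ∖ (A ∪ B))
4 ∉ (A △ (C ∖ (A ∪ B)))' since 4 ∈ (A △ (C ∖ (A ∪ B)))
4 ∈ C' and 4 ∉ (A △ (C ∖ (A ∪ B)))', so 4 ∈ C' ∖ (A △ (C ∖ (A ∪ B)))'
4 ∉ (C' ∖ (A △ (C ∖ (A ∪ B)))')' since 4 ∈ (C' ∖ (A △ (C ∖ (A ∪ B)))')

No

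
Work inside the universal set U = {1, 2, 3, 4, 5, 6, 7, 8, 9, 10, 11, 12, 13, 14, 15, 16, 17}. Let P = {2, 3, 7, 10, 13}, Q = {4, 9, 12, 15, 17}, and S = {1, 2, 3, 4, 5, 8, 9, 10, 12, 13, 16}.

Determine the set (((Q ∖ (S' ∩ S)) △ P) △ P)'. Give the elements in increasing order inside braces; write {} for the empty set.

S' = {6, 7, 11, 14, 15, 17}
S' ∩ S = {}
Q ∖ (S' ∩ S) = {4, 9, 12, 15, 17}
(Q ∖ (S' ∩ S)) △ P = {2, 3, 4, 7, 9, 10, 12, 13, 15, 17}
((Q ∖ (S' ∩ S)) △ P) △ P = {4, 9, 12, 15, 17}
(((Q ∖ (S' ∩ S)) △ P) △ P)' = {1, 2, 3, 5, 6, 7, 8, 10, 11, 13, 14, 16}

{1, 2, 3, 5, 6, 7, 8, 10, 11, 13, 14, 16}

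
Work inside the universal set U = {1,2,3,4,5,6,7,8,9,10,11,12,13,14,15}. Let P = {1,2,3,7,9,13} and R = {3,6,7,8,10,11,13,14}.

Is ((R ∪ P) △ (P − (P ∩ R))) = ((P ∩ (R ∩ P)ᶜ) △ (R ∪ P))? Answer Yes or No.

R ∪ P = {1,2,3,6,7,8,9,10,11,13,14}
P ∩ R = {3,7,13}
P − (P ∩ R) = {1,2,9}
(R ∪ P) △ (P − (P ∩ R)) = {3,6,7,8,10,11,13,14}
R ∩ P = {3,7,13}
(R ∩ P)ᶜ = {1,2,4,5,6,8,9,10,11,12,14,15}
P ∩ (R ∩ P)ᶜ = {1,2,9}
(P ∩ (R ∩ P)ᶜ) △ (R ∪ P) = {3,6,7,8,10,11,13,14}
Both equal {3,6,7,8,10,11,13,14}, so (R ∪ P) △ (P − (P ∩ R)) = (P ∩ (R ∩ P)ᶜ) △ (R ∪ P).

Yes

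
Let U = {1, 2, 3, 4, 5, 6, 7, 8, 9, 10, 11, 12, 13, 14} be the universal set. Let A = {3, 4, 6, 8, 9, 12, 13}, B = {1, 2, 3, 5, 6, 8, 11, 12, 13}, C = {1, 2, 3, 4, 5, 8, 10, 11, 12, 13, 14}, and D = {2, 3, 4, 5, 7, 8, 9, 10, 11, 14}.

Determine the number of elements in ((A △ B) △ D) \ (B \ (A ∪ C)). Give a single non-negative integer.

6

A △ B = {1, 2, 4, 5, 9, 11}
(A △ B) △ D = {1, 3, 7, 8, 10, 14}
A ∪ C = {1, 2, 3, 4, 5, 6, 8, 9, 10, 11, 12, 13, 14}
B \ (A ∪ C) = {}
((A △ B) △ D) \ (B \ (A ∪ C)) = {1, 3, 7, 8, 10, 14}
|((A △ B) △ D) \ (B \ (A ∪ C))| = 6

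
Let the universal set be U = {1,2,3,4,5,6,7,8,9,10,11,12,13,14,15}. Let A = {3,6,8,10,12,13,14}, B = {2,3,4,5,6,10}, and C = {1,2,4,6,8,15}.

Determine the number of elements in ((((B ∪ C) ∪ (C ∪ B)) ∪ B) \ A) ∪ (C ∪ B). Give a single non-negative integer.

9

B ∪ C = {1,2,3,4,5,6,8,10,15}
C ∪ B = {1,2,3,4,5,6,8,10,15}
(B ∪ C) ∪ (C ∪ B) = {1,2,3,4,5,6,8,10,15}
((B ∪ C) ∪ (C ∪ B)) ∪ B = {1,2,3,4,5,6,8,10,15}
(((B ∪ C) ∪ (C ∪ B)) ∪ B) \ A = {1,2,4,5,15}
((((B ∪ C) ∪ (C ∪ B)) ∪ B) \ A) ∪ (C ∪ B) = {1,2,3,4,5,6,8,10,15}
|((((B ∪ C) ∪ (C ∪ B)) ∪ B) \ A) ∪ (C ∪ B)| = 9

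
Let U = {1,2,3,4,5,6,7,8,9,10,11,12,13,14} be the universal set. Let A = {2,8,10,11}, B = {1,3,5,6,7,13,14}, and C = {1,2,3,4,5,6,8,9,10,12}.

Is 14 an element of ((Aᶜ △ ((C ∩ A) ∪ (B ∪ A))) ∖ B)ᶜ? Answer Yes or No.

14 ∉ A, so 14 ∈ Aᶜ
14 ∉ C and 14 ∉ A, so 14 ∉ C ∩ A
14 ∈ B and 14 ∉ A, so 14 ∈ B ∪ A
14 ∉ (C ∩ A) and 14 ∈ (B ∪ A), so 14 ∈ (C ∩ A) ∪ (B ∪ A)
14 ∈ Aᶜ and 14 ∈ ((C ∩ A) ∪ (B ∪ A)), so 14 ∉ Aᶜ △ ((C ∩ A) ∪ (B ∪ A))
14 ∉ (Aᶜ △ ((C ∩ A) ∪ (B ∪ A))) and 14 ∈ B, so 14 ∉ (Aᶜ △ ((C ∩ A) ∪ (B ∪ A))) ∖ B
14 ∈ ((Aᶜ △ ((C ∩ A) ∪ (B ∪ A))) ∖ B)ᶜ since 14 ∉ ((Aᶜ △ ((C ∩ A) ∪ (B ∪ A))) ∖ B)

Yes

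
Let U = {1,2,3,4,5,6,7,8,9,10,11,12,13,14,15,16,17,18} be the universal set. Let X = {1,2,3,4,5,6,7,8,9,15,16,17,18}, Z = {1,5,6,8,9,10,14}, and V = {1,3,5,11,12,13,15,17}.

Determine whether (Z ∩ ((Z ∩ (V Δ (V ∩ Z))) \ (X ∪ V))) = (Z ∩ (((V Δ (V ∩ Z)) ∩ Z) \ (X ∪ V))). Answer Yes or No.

Yes

V ∩ Z = {1,5}
V Δ (V ∩ Z) = {3,11,12,13,15,17}
Z ∩ (V Δ (V ∩ Z)) = {}
X ∪ V = {1,2,3,4,5,6,7,8,9,11,12,13,15,16,17,18}
(Z ∩ (V Δ (V ∩ Z))) \ (X ∪ V) = {}
Z ∩ ((Z ∩ (V Δ (V ∩ Z))) \ (X ∪ V)) = {}
(V Δ (V ∩ Z)) ∩ Z = {}
((V Δ (V ∩ Z)) ∩ Z) \ (X ∪ V) = {}
Z ∩ (((V Δ (V ∩ Z)) ∩ Z) \ (X ∪ V)) = {}
Both equal {}, so Z ∩ ((Z ∩ (V Δ (V ∩ Z))) \ (X ∪ V)) = Z ∩ (((V Δ (V ∩ Z)) ∩ Z) \ (X ∪ V)).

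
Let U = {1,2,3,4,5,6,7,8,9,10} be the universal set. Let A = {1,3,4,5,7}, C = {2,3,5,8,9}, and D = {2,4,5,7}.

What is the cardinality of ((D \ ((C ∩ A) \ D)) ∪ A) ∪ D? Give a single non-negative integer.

6

C ∩ A = {3,5}
(C ∩ A) \ D = {3}
D \ ((C ∩ A) \ D) = {2,4,5,7}
(D \ ((C ∩ A) \ D)) ∪ A = {1,2,3,4,5,7}
((D \ ((C ∩ A) \ D)) ∪ A) ∪ D = {1,2,3,4,5,7}
|((D \ ((C ∩ A) \ D)) ∪ A) ∪ D| = 6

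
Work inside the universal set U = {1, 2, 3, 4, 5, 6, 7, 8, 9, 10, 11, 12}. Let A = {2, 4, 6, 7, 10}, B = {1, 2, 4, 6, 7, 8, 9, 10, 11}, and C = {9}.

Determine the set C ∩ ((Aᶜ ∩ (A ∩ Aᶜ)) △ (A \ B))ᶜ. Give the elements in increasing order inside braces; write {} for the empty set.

{9}

Aᶜ = {1, 3, 5, 8, 9, 11, 12}
A ∩ Aᶜ = {}
Aᶜ ∩ (A ∩ Aᶜ) = {}
A \ B = {}
(Aᶜ ∩ (A ∩ Aᶜ)) △ (A \ B) = {}
((Aᶜ ∩ (A ∩ Aᶜ)) △ (A \ B))ᶜ = {1, 2, 3, 4, 5, 6, 7, 8, 9, 10, 11, 12}
C ∩ ((Aᶜ ∩ (A ∩ Aᶜ)) △ (A \ B))ᶜ = {9}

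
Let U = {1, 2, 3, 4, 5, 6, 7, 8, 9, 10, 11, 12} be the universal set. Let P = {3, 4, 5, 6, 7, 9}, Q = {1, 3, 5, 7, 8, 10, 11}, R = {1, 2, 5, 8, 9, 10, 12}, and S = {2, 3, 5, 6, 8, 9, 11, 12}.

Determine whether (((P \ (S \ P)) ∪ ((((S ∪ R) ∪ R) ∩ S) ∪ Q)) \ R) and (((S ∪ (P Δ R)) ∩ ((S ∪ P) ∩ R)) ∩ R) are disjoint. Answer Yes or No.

Yes

S \ P = {2, 8, 11, 12}
P \ (S \ P) = {3, 4, 5, 6, 7, 9}
S ∪ R = {1, 2, 3, 5, 6, 8, 9, 10, 11, 12}
(S ∪ R) ∪ R = {1, 2, 3, 5, 6, 8, 9, 10, 11, 12}
((S ∪ R) ∪ R) ∩ S = {2, 3, 5, 6, 8, 9, 11, 12}
(((S ∪ R) ∪ R) ∩ S) ∪ Q = {1, 2, 3, 5, 6, 7, 8, 9, 10, 11, 12}
(P \ (S \ P)) ∪ ((((S ∪ R) ∪ R) ∩ S) ∪ Q) = {1, 2, 3, 4, 5, 6, 7, 8, 9, 10, 11, 12}
((P \ (S \ P)) ∪ ((((S ∪ R) ∪ R) ∩ S) ∪ Q)) \ R = {3, 4, 6, 7, 11}
P Δ R = {1, 2, 3, 4, 6, 7, 8, 10, 12}
S ∪ (P Δ R) = {1, 2, 3, 4, 5, 6, 7, 8, 9, 10, 11, 12}
S ∪ P = {2, 3, 4, 5, 6, 7, 8, 9, 11, 12}
(S ∪ P) ∩ R = {2, 5, 8, 9, 12}
(S ∪ (P Δ R)) ∩ ((S ∪ P) ∩ R) = {2, 5, 8, 9, 12}
((S ∪ (P Δ R)) ∩ ((S ∪ P) ∩ R)) ∩ R = {2, 5, 8, 9, 12}
{3, 4, 6, 7, 11} and {2, 5, 8, 9, 12} share no elements.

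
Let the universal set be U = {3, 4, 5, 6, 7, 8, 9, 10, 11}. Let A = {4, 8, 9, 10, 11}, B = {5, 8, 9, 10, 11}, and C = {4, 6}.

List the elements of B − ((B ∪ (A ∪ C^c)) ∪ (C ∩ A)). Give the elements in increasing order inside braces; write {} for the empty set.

C^c = {3, 5, 7, 8, 9, 10, 11}
A ∪ C^c = {3, 4, 5, 7, 8, 9, 10, 11}
B ∪ (A ∪ C^c) = {3, 4, 5, 7, 8, 9, 10, 11}
C ∩ A = {4}
(B ∪ (A ∪ C^c)) ∪ (C ∩ A) = {3, 4, 5, 7, 8, 9, 10, 11}
B − ((B ∪ (A ∪ C^c)) ∪ (C ∩ A)) = {}

{}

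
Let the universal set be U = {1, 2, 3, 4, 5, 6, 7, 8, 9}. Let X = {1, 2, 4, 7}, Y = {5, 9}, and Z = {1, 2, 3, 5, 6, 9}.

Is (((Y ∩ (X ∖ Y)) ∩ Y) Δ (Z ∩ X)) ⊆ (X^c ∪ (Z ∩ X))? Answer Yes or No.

X ∖ Y = {1, 2, 4, 7}
Y ∩ (X ∖ Y) = {}
(Y ∩ (X ∖ Y)) ∩ Y = {}
Z ∩ X = {1, 2}
((Y ∩ (X ∖ Y)) ∩ Y) Δ (Z ∩ X) = {1, 2}
X^c = {3, 5, 6, 8, 9}
X^c ∪ (Z ∩ X) = {1, 2, 3, 5, 6, 8, 9}
Every element of {1, 2} is in {1, 2, 3, 5, 6, 8, 9}, so ((Y ∩ (X ∖ Y)) ∩ Y) Δ (Z ∩ X) ⊆ X^c ∪ (Z ∩ X).

Yes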